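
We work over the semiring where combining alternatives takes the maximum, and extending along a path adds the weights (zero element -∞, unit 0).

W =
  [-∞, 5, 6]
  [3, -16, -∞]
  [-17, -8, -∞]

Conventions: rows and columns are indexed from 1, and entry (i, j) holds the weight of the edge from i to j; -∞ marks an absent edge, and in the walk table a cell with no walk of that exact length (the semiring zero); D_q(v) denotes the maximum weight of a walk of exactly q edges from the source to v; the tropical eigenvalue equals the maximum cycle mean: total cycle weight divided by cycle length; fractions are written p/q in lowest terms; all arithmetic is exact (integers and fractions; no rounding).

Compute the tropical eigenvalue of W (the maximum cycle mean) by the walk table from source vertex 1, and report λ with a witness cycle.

q=0: [0, -∞, -∞]
q=1: [-∞, 5, 6]
q=2: [8, -2, -∞]
q=3: [1, 13, 14]
Optimal cycle mean attained by: cycle 1->2->1, total 5 + 3, length 2.
Answer: λ = 4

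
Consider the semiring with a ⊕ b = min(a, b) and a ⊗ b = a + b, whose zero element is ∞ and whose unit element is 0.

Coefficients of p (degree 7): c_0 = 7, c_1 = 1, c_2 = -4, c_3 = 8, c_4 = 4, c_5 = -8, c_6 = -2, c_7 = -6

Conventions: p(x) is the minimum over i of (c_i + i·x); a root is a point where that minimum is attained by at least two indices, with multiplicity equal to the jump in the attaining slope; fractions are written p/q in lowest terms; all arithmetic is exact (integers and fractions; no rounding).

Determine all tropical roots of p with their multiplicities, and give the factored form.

hull edge (i=0, c=7) to (i=1, c=1): slope -6, span 1
hull edge (i=1, c=1) to (i=2, c=-4): slope -5, span 1
hull edge (i=2, c=-4) to (i=5, c=-8): slope -4/3, span 3
hull edge (i=5, c=-8) to (i=7, c=-6): slope 1, span 2
Factored form: p(x) = -6 ⊗ (x ⊕ (-1)) ⊗ (x ⊕ (-1)) ⊗ (x ⊕ 4/3) ⊗ (x ⊕ 4/3) ⊗ (x ⊕ 4/3) ⊗ (x ⊕ 5) ⊗ (x ⊕ 6)
Answer: roots = -1 (mult 2), 4/3 (mult 3), 5 (mult 1), 6 (mult 1)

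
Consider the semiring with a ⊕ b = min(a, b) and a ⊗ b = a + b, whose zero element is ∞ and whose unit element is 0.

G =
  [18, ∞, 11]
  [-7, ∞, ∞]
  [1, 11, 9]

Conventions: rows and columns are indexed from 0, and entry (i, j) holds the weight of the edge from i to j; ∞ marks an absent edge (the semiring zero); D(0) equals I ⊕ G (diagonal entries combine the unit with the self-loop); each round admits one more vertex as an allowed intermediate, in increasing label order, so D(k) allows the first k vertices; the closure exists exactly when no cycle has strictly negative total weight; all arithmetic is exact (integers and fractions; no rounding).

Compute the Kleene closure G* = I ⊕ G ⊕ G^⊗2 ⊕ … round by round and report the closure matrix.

D(0):
  [0, ∞, 11]
  [-7, 0, ∞]
  [1, 11, 0]
D(1):
  [0, ∞, 11]
  [-7, 0, 4]
  [1, 11, 0]
D(2):
  [0, ∞, 11]
  [-7, 0, 4]
  [1, 11, 0]
D(3):
  [0, 22, 11]
  [-7, 0, 4]
  [1, 11, 0]
Answer: G* = [[0, 22, 11], [-7, 0, 4], [1, 11, 0]]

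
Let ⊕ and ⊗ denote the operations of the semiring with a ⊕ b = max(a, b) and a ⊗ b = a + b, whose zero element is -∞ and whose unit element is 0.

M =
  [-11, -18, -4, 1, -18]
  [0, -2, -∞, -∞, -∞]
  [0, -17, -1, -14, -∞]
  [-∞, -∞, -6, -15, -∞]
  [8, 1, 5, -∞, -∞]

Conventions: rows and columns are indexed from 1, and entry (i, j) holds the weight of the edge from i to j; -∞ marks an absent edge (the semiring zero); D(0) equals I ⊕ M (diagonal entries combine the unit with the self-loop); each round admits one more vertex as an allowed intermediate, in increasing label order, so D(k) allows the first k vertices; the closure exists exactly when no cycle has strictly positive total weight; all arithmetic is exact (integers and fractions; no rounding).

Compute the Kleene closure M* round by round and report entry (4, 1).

D(0):
  [0, -18, -4, 1, -18]
  [0, 0, -∞, -∞, -∞]
  [0, -17, 0, -14, -∞]
  [-∞, -∞, -6, 0, -∞]
  [8, 1, 5, -∞, 0]
D(1):
  [0, -18, -4, 1, -18]
  [0, 0, -4, 1, -18]
  [0, -17, 0, 1, -18]
  [-∞, -∞, -6, 0, -∞]
  [8, 1, 5, 9, 0]
D(2):
  [0, -18, -4, 1, -18]
  [0, 0, -4, 1, -18]
  [0, -17, 0, 1, -18]
  [-∞, -∞, -6, 0, -∞]
  [8, 1, 5, 9, 0]
D(3):
  [0, -18, -4, 1, -18]
  [0, 0, -4, 1, -18]
  [0, -17, 0, 1, -18]
  [-6, -23, -6, 0, -24]
  [8, 1, 5, 9, 0]
D(4):
  [0, -18, -4, 1, -18]
  [0, 0, -4, 1, -18]
  [0, -17, 0, 1, -18]
  [-6, -23, -6, 0, -24]
  [8, 1, 5, 9, 0]
D(5):
  [0, -17, -4, 1, -18]
  [0, 0, -4, 1, -18]
  [0, -17, 0, 1, -18]
  [-6, -23, -6, 0, -24]
  [8, 1, 5, 9, 0]
Answer: M*[4][1] = -6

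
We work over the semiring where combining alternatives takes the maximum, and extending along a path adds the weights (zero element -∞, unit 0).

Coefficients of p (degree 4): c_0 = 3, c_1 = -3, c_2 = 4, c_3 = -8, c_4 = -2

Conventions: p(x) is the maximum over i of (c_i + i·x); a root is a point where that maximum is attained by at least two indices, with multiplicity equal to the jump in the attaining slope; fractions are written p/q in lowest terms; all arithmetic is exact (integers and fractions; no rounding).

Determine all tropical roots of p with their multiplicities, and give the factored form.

hull edge (i=0, c=3) to (i=2, c=4): slope 1/2, span 2
hull edge (i=2, c=4) to (i=4, c=-2): slope -3, span 2
Factored form: p(x) = -2 ⊗ (x ⊕ (-1/2)) ⊗ (x ⊕ (-1/2)) ⊗ (x ⊕ 3) ⊗ (x ⊕ 3)
Answer: roots = -1/2 (mult 2), 3 (mult 2)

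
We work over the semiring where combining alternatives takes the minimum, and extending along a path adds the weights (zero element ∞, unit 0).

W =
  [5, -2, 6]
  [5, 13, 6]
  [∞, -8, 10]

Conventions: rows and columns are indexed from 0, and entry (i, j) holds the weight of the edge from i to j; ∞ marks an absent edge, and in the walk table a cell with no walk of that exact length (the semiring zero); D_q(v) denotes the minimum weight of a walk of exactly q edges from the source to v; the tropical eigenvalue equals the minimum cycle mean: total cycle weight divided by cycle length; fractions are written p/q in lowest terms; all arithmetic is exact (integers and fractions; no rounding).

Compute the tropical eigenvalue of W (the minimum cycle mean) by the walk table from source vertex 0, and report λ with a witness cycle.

q=0: [0, ∞, ∞]
q=1: [5, -2, 6]
q=2: [3, -2, 4]
q=3: [3, -4, 4]
Optimal cycle mean attained by: cycle 1->2->1, total 6 + (-8), length 2.
Answer: λ = -1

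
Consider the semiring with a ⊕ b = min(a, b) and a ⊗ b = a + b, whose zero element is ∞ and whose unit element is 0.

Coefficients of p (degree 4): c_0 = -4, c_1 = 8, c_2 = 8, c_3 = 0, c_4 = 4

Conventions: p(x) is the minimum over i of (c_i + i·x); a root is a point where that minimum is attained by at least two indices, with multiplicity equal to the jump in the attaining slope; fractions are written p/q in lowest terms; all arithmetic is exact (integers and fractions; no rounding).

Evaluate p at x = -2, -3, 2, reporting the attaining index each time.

p(-2) = min(-4+0·(-2)=-4, 8+1·(-2)=6, 8+2·(-2)=4, 0+3·(-2)=-6, 4+4·(-2)=-4) = -6 (attained by i=3)
p(-3) = min(-4+0·(-3)=-4, 8+1·(-3)=5, 8+2·(-3)=2, 0+3·(-3)=-9, 4+4·(-3)=-8) = -9 (attained by i=3)
p(2) = min(-4+0·2=-4, 8+1·2=10, 8+2·2=12, 0+3·2=6, 4+4·2=12) = -4 (attained by i=0)
Answer: p(-2) = -6; p(-3) = -9; p(2) = -4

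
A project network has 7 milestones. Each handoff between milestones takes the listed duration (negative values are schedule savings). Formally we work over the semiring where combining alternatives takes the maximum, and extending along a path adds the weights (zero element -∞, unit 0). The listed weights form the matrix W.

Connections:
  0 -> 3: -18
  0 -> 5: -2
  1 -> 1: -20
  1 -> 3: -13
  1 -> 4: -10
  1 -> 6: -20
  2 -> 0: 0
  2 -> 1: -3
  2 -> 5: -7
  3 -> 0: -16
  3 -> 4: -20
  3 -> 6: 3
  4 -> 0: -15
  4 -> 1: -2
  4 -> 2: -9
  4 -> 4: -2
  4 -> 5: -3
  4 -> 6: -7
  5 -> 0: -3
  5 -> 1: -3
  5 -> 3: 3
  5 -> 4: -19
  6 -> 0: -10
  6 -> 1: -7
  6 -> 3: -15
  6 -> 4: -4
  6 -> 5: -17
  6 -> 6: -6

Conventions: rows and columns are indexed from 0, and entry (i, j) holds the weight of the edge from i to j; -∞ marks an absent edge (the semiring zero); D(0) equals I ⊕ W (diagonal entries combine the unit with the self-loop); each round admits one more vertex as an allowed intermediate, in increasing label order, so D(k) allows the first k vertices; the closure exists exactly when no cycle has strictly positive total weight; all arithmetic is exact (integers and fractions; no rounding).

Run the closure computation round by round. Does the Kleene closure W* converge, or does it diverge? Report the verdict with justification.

D(0):
  [0, -∞, -∞, -18, -∞, -2, -∞]
  [-∞, 0, -∞, -13, -10, -∞, -20]
  [0, -3, 0, -∞, -∞, -7, -∞]
  [-16, -∞, -∞, 0, -20, -∞, 3]
  [-15, -2, -9, -∞, 0, -3, -7]
  [-3, -3, -∞, 3, -19, 0, -∞]
  [-10, -7, -∞, -15, -4, -17, 0]
D(1):
  [0, -∞, -∞, -18, -∞, -2, -∞]
  [-∞, 0, -∞, -13, -10, -∞, -20]
  [0, -3, 0, -18, -∞, -2, -∞]
  [-16, -∞, -∞, 0, -20, -18, 3]
  [-15, -2, -9, -33, 0, -3, -7]
  [-3, -3, -∞, 3, -19, 0, -∞]
  [-10, -7, -∞, -15, -4, -12, 0]
D(2):
  [0, -∞, -∞, -18, -∞, -2, -∞]
  [-∞, 0, -∞, -13, -10, -∞, -20]
  [0, -3, 0, -16, -13, -2, -23]
  [-16, -∞, -∞, 0, -20, -18, 3]
  [-15, -2, -9, -15, 0, -3, -7]
  [-3, -3, -∞, 3, -13, 0, -23]
  [-10, -7, -∞, -15, -4, -12, 0]
D(3):
  [0, -∞, -∞, -18, -∞, -2, -∞]
  [-∞, 0, -∞, -13, -10, -∞, -20]
  [0, -3, 0, -16, -13, -2, -23]
  [-16, -∞, -∞, 0, -20, -18, 3]
  [-9, -2, -9, -15, 0, -3, -7]
  [-3, -3, -∞, 3, -13, 0, -23]
  [-10, -7, -∞, -15, -4, -12, 0]
D(4):
  [0, -∞, -∞, -18, -38, -2, -15]
  [-29, 0, -∞, -13, -10, -31, -10]
  [0, -3, 0, -16, -13, -2, -13]
  [-16, -∞, -∞, 0, -20, -18, 3]
  [-9, -2, -9, -15, 0, -3, -7]
  [-3, -3, -∞, 3, -13, 0, 6]
  [-10, -7, -∞, -15, -4, -12, 0]
D(5):
  [0, -40, -47, -18, -38, -2, -15]
  [-19, 0, -19, -13, -10, -13, -10]
  [0, -3, 0, -16, -13, -2, -13]
  [-16, -22, -29, 0, -20, -18, 3]
  [-9, -2, -9, -15, 0, -3, -7]
  [-3, -3, -22, 3, -13, 0, 6]
  [-10, -6, -13, -15, -4, -7, 0]
D(6):
  [0, -5, -24, 1, -15, -2, 4]
  [-16, 0, -19, -10, -10, -13, -7]
  [0, -3, 0, 1, -13, -2, 4]
  [-16, -21, -29, 0, -20, -18, 3]
  [-6, -2, -9, 0, 0, -3, 3]
  [-3, -3, -22, 3, -13, 0, 6]
  [-10, -6, -13, -4, -4, -7, 0]
D(7):
  [0, -2, -9, 1, 0, -2, 4]
  [-16, 0, -19, -10, -10, -13, -7]
  [0, -2, 0, 1, 0, -2, 4]
  [-7, -3, -10, 0, -1, -4, 3]
  [-6, -2, -9, 0, 0, -3, 3]
  [-3, 0, -7, 3, 2, 0, 6]
  [-10, -6, -13, -4, -4, -7, 0]
Key observation: every diagonal entry stays at the unit through all rounds, so no improving cycle exists.
Answer: CONVERGES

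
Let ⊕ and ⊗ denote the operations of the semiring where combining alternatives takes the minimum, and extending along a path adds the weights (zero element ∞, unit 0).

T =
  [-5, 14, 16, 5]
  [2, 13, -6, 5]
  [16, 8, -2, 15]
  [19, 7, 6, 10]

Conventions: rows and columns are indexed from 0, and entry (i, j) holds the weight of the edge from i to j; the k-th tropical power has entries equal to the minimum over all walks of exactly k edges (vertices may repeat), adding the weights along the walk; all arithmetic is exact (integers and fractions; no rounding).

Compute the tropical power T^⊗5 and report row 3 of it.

T^⊗2:
  [-10, 9, 8, 0]
  [-3, 2, -8, 7]
  [10, 6, -4, 13]
  [9, 14, 1, 12]
T^⊗3:
  [-15, 4, 3, -5]
  [-8, 0, -10, 2]
  [5, 4, -6, 11]
  [4, 9, -1, 14]
T^⊗4:
  [-20, -1, -2, -10]
  [-13, -2, -12, -3]
  [0, 2, -8, 9]
  [-1, 7, -3, 9]
T^⊗5:
  [-25, -6, -7, -15]
  [-18, -4, -14, -8]
  [-5, 0, -10, 5]
  [-6, 5, -5, 4]
Answer: row 3 of T^⊗5 = [-6, 5, -5, 4]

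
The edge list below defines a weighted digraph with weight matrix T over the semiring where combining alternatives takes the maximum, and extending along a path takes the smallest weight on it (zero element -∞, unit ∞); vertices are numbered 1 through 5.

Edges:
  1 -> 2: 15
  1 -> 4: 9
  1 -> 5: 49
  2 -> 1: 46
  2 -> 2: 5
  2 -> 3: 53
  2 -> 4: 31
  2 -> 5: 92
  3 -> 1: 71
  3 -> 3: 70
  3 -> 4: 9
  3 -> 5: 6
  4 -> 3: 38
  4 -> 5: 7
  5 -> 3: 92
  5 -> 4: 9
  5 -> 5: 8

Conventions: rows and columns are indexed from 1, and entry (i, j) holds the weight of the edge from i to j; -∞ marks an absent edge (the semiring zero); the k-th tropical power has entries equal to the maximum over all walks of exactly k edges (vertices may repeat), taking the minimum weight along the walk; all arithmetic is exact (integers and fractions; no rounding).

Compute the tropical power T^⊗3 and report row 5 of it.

T^⊗2:
  [15, 5, 49, 15, 15]
  [53, 15, 92, 9, 46]
  [70, 15, 70, 9, 49]
  [38, -∞, 38, 9, 7]
  [71, -∞, 70, 9, 8]
T^⊗3:
  [49, 15, 49, 9, 15]
  [71, 15, 70, 15, 49]
  [70, 15, 70, 15, 49]
  [38, 15, 38, 9, 38]
  [70, 15, 70, 9, 49]
Answer: row 5 of T^⊗3 = [70, 15, 70, 9, 49]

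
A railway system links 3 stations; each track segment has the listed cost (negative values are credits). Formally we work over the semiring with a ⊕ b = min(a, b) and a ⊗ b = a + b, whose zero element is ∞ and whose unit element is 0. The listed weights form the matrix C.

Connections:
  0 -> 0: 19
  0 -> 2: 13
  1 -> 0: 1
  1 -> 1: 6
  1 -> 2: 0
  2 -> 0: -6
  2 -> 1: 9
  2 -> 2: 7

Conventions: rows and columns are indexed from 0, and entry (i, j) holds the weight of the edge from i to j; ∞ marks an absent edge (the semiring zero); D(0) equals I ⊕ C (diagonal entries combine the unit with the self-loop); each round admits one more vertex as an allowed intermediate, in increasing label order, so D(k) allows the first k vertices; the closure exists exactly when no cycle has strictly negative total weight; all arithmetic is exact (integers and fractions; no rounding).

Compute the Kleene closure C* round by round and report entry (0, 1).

D(0):
  [0, ∞, 13]
  [1, 0, 0]
  [-6, 9, 0]
D(1):
  [0, ∞, 13]
  [1, 0, 0]
  [-6, 9, 0]
D(2):
  [0, ∞, 13]
  [1, 0, 0]
  [-6, 9, 0]
D(3):
  [0, 22, 13]
  [-6, 0, 0]
  [-6, 9, 0]
Answer: C*[0][1] = 22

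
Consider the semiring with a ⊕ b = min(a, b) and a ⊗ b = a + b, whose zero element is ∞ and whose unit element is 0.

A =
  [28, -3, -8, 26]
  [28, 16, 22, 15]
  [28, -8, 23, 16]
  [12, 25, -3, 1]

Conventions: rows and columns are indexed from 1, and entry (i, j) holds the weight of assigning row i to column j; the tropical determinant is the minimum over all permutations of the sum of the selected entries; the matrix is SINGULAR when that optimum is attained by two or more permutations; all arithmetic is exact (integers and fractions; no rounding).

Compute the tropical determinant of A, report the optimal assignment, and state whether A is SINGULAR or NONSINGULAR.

σ = (1, 2, 3, 4): 28 + 16 + 23 + 1 = 68
σ = (1, 2, 4, 3): 28 + 16 + 16 + (-3) = 57
σ = (1, 3, 2, 4): 28 + 22 + (-8) + 1 = 43
σ = (1, 3, 4, 2): 28 + 22 + 16 + 25 = 91
σ = (1, 4, 2, 3): 28 + 15 + (-8) + (-3) = 32
σ = (1, 4, 3, 2): 28 + 15 + 23 + 25 = 91
σ = (2, 1, 3, 4): (-3) + 28 + 23 + 1 = 49
σ = (2, 1, 4, 3): (-3) + 28 + 16 + (-3) = 38
σ = (2, 3, 1, 4): (-3) + 22 + 28 + 1 = 48
σ = (2, 3, 4, 1): (-3) + 22 + 16 + 12 = 47
σ = (2, 4, 1, 3): (-3) + 15 + 28 + (-3) = 37
σ = (2, 4, 3, 1): (-3) + 15 + 23 + 12 = 47
σ = (3, 1, 2, 4): (-8) + 28 + (-8) + 1 = 13
σ = (3, 1, 4, 2): (-8) + 28 + 16 + 25 = 61
σ = (3, 2, 1, 4): (-8) + 16 + 28 + 1 = 37
σ = (3, 2, 4, 1): (-8) + 16 + 16 + 12 = 36
σ = (3, 4, 1, 2): (-8) + 15 + 28 + 25 = 60
σ = (3, 4, 2, 1): (-8) + 15 + (-8) + 12 = 11
σ = (4, 1, 2, 3): 26 + 28 + (-8) + (-3) = 43
σ = (4, 1, 3, 2): 26 + 28 + 23 + 25 = 102
σ = (4, 2, 1, 3): 26 + 16 + 28 + (-3) = 67
σ = (4, 2, 3, 1): 26 + 16 + 23 + 12 = 77
σ = (4, 3, 1, 2): 26 + 22 + 28 + 25 = 101
σ = (4, 3, 2, 1): 26 + 22 + (-8) + 12 = 52
Optimal value attained by: σ = (3, 4, 2, 1).
Answer: det⊕(A) = 11; verdict: NONSINGULAR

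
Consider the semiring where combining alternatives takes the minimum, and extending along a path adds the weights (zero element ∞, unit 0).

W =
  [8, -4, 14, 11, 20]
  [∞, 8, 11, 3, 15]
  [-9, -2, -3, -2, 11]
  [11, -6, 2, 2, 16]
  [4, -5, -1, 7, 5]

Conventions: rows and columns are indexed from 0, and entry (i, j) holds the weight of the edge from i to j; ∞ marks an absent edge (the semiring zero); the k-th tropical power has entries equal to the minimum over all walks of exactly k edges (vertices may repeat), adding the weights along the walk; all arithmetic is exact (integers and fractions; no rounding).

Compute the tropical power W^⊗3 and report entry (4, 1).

W^⊗2:
  [5, 4, 7, -1, 11]
  [2, -3, 5, 5, 19]
  [-12, -13, -6, -5, 8]
  [-7, -4, -1, -3, 9]
  [-10, -3, -4, -3, 10]
W^⊗3:
  [-2, -7, 1, 1, 15]
  [-4, -2, 2, 0, 12]
  [-15, -16, -9, -10, 2]
  [-10, -11, -4, -3, 10]
  [-13, -14, -7, -6, 7]
Key observation: the optimum is the walk 4->2->0->1, with weight (-1) + (-9) + (-4) = -14.
Optimal value attained by: walk 4->2->0->1.
Answer: (W^⊗3)[4][1] = -14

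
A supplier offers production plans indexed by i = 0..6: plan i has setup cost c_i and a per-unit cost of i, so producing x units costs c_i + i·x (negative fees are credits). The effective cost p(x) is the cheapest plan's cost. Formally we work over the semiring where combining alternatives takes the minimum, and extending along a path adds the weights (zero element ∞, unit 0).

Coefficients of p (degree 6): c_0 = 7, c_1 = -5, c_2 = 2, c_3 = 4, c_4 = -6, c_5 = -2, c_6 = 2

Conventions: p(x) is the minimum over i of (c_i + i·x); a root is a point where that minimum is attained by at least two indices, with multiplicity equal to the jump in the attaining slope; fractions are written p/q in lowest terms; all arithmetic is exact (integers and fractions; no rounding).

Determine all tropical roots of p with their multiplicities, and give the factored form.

hull edge (i=0, c=7) to (i=1, c=-5): slope -12, span 1
hull edge (i=1, c=-5) to (i=4, c=-6): slope -1/3, span 3
hull edge (i=4, c=-6) to (i=6, c=2): slope 4, span 2
Factored form: p(x) = 2 ⊗ (x ⊕ (-4)) ⊗ (x ⊕ (-4)) ⊗ (x ⊕ 1/3) ⊗ (x ⊕ 1/3) ⊗ (x ⊕ 1/3) ⊗ (x ⊕ 12)
Answer: roots = -4 (mult 2), 1/3 (mult 3), 12 (mult 1)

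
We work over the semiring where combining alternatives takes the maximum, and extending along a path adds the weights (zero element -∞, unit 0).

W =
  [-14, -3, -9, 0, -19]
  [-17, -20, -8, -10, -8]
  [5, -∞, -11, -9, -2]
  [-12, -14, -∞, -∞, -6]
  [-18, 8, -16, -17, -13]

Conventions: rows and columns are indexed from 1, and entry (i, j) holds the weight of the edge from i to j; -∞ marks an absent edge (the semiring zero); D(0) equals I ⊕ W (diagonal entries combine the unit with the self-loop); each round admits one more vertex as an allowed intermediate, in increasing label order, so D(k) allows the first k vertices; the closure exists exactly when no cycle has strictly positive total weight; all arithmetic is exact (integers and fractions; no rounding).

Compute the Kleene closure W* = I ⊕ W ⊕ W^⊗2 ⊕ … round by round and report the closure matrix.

D(0):
  [0, -3, -9, 0, -19]
  [-17, 0, -8, -10, -8]
  [5, -∞, 0, -9, -2]
  [-12, -14, -∞, 0, -6]
  [-18, 8, -16, -17, 0]
D(1):
  [0, -3, -9, 0, -19]
  [-17, 0, -8, -10, -8]
  [5, 2, 0, 5, -2]
  [-12, -14, -21, 0, -6]
  [-18, 8, -16, -17, 0]
D(2):
  [0, -3, -9, 0, -11]
  [-17, 0, -8, -10, -8]
  [5, 2, 0, 5, -2]
  [-12, -14, -21, 0, -6]
  [-9, 8, 0, -2, 0]
D(3):
  [0, -3, -9, 0, -11]
  [-3, 0, -8, -3, -8]
  [5, 2, 0, 5, -2]
  [-12, -14, -21, 0, -6]
  [5, 8, 0, 5, 0]
D(4):
  [0, -3, -9, 0, -6]
  [-3, 0, -8, -3, -8]
  [5, 2, 0, 5, -1]
  [-12, -14, -21, 0, -6]
  [5, 8, 0, 5, 0]
D(5):
  [0, 2, -6, 0, -6]
  [-3, 0, -8, -3, -8]
  [5, 7, 0, 5, -1]
  [-1, 2, -6, 0, -6]
  [5, 8, 0, 5, 0]
Answer: W* = [[0, 2, -6, 0, -6], [-3, 0, -8, -3, -8], [5, 7, 0, 5, -1], [-1, 2, -6, 0, -6], [5, 8, 0, 5, 0]]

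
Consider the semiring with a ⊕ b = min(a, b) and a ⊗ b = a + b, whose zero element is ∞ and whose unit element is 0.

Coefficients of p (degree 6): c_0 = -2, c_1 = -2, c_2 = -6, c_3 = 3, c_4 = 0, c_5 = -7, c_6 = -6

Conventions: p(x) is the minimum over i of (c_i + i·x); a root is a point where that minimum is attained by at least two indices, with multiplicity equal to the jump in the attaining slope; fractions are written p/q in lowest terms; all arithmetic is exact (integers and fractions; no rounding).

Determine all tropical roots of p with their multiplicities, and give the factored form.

hull edge (i=0, c=-2) to (i=2, c=-6): slope -2, span 2
hull edge (i=2, c=-6) to (i=5, c=-7): slope -1/3, span 3
hull edge (i=5, c=-7) to (i=6, c=-6): slope 1, span 1
Factored form: p(x) = -6 ⊗ (x ⊕ (-1)) ⊗ (x ⊕ 1/3) ⊗ (x ⊕ 1/3) ⊗ (x ⊕ 1/3) ⊗ (x ⊕ 2) ⊗ (x ⊕ 2)
Answer: roots = -1 (mult 1), 1/3 (mult 3), 2 (mult 2)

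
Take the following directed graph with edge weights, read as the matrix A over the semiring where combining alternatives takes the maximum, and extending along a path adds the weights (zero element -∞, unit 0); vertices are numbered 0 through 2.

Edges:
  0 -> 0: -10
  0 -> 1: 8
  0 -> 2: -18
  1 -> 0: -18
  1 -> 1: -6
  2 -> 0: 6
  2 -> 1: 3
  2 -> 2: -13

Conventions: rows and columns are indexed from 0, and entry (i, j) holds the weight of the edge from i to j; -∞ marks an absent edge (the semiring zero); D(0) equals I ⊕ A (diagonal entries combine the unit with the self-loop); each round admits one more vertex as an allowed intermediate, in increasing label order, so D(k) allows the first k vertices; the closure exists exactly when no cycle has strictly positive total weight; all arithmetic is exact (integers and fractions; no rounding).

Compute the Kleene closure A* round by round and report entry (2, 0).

D(0):
  [0, 8, -18]
  [-18, 0, -∞]
  [6, 3, 0]
D(1):
  [0, 8, -18]
  [-18, 0, -36]
  [6, 14, 0]
D(2):
  [0, 8, -18]
  [-18, 0, -36]
  [6, 14, 0]
D(3):
  [0, 8, -18]
  [-18, 0, -36]
  [6, 14, 0]
Answer: A*[2][0] = 6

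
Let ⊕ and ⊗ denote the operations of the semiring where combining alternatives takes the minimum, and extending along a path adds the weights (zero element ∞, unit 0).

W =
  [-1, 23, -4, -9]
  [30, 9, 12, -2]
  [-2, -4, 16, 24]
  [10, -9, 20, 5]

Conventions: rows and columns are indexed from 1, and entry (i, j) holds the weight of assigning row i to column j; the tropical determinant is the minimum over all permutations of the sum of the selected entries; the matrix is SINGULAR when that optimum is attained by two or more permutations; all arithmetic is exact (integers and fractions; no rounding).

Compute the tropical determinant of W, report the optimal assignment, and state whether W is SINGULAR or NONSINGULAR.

σ = (1, 2, 3, 4): (-1) + 9 + 16 + 5 = 29
σ = (1, 2, 4, 3): (-1) + 9 + 24 + 20 = 52
σ = (1, 3, 2, 4): (-1) + 12 + (-4) + 5 = 12
σ = (1, 3, 4, 2): (-1) + 12 + 24 + (-9) = 26
σ = (1, 4, 2, 3): (-1) + (-2) + (-4) + 20 = 13
σ = (1, 4, 3, 2): (-1) + (-2) + 16 + (-9) = 4
σ = (2, 1, 3, 4): 23 + 30 + 16 + 5 = 74
σ = (2, 1, 4, 3): 23 + 30 + 24 + 20 = 97
σ = (2, 3, 1, 4): 23 + 12 + (-2) + 5 = 38
σ = (2, 3, 4, 1): 23 + 12 + 24 + 10 = 69
σ = (2, 4, 1, 3): 23 + (-2) + (-2) + 20 = 39
σ = (2, 4, 3, 1): 23 + (-2) + 16 + 10 = 47
σ = (3, 1, 2, 4): (-4) + 30 + (-4) + 5 = 27
σ = (3, 1, 4, 2): (-4) + 30 + 24 + (-9) = 41
σ = (3, 2, 1, 4): (-4) + 9 + (-2) + 5 = 8
σ = (3, 2, 4, 1): (-4) + 9 + 24 + 10 = 39
σ = (3, 4, 1, 2): (-4) + (-2) + (-2) + (-9) = -17
σ = (3, 4, 2, 1): (-4) + (-2) + (-4) + 10 = 0
σ = (4, 1, 2, 3): (-9) + 30 + (-4) + 20 = 37
σ = (4, 1, 3, 2): (-9) + 30 + 16 + (-9) = 28
σ = (4, 2, 1, 3): (-9) + 9 + (-2) + 20 = 18
σ = (4, 2, 3, 1): (-9) + 9 + 16 + 10 = 26
σ = (4, 3, 1, 2): (-9) + 12 + (-2) + (-9) = -8
σ = (4, 3, 2, 1): (-9) + 12 + (-4) + 10 = 9
Optimal value attained by: σ = (3, 4, 1, 2).
Answer: det⊕(W) = -17; verdict: NONSINGULAR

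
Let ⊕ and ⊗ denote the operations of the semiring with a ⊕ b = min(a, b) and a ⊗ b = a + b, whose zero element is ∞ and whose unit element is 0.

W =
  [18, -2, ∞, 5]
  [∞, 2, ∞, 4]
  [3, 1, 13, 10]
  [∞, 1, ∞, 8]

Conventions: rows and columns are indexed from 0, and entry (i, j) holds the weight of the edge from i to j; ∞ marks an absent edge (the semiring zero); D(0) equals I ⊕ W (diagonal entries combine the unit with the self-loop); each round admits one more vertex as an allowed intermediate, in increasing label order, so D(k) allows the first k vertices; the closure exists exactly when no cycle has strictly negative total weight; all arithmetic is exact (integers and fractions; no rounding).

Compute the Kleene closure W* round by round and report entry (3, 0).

D(0):
  [0, -2, ∞, 5]
  [∞, 0, ∞, 4]
  [3, 1, 0, 10]
  [∞, 1, ∞, 0]
D(1):
  [0, -2, ∞, 5]
  [∞, 0, ∞, 4]
  [3, 1, 0, 8]
  [∞, 1, ∞, 0]
D(2):
  [0, -2, ∞, 2]
  [∞, 0, ∞, 4]
  [3, 1, 0, 5]
  [∞, 1, ∞, 0]
D(3):
  [0, -2, ∞, 2]
  [∞, 0, ∞, 4]
  [3, 1, 0, 5]
  [∞, 1, ∞, 0]
D(4):
  [0, -2, ∞, 2]
  [∞, 0, ∞, 4]
  [3, 1, 0, 5]
  [∞, 1, ∞, 0]
Answer: W*[3][0] = ∞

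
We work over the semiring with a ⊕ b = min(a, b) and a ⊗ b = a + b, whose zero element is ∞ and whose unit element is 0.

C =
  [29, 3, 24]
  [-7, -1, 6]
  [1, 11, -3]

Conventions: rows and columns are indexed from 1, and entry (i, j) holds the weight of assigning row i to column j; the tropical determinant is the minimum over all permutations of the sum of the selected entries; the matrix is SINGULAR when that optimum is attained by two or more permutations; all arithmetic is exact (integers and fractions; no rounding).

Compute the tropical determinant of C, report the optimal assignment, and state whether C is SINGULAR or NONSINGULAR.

σ = (1, 2, 3): 29 + (-1) + (-3) = 25
σ = (1, 3, 2): 29 + 6 + 11 = 46
σ = (2, 1, 3): 3 + (-7) + (-3) = -7
σ = (2, 3, 1): 3 + 6 + 1 = 10
σ = (3, 1, 2): 24 + (-7) + 11 = 28
σ = (3, 2, 1): 24 + (-1) + 1 = 24
Optimal value attained by: σ = (2, 1, 3).
Answer: det⊕(C) = -7; verdict: NONSINGULAR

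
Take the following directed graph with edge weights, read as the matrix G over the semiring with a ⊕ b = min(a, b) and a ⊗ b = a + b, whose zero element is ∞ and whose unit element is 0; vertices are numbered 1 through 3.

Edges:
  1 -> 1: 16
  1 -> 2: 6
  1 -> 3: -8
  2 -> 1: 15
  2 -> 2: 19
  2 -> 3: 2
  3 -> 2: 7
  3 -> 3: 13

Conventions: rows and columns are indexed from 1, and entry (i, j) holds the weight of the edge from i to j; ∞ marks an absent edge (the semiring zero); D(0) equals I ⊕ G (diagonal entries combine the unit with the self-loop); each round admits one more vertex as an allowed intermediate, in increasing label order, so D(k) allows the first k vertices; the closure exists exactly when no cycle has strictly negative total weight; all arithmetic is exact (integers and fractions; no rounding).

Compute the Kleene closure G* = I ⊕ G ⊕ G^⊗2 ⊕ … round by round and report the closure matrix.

D(0):
  [0, 6, -8]
  [15, 0, 2]
  [∞, 7, 0]
D(1):
  [0, 6, -8]
  [15, 0, 2]
  [∞, 7, 0]
D(2):
  [0, 6, -8]
  [15, 0, 2]
  [22, 7, 0]
D(3):
  [0, -1, -8]
  [15, 0, 2]
  [22, 7, 0]
Answer: G* = [[0, -1, -8], [15, 0, 2], [22, 7, 0]]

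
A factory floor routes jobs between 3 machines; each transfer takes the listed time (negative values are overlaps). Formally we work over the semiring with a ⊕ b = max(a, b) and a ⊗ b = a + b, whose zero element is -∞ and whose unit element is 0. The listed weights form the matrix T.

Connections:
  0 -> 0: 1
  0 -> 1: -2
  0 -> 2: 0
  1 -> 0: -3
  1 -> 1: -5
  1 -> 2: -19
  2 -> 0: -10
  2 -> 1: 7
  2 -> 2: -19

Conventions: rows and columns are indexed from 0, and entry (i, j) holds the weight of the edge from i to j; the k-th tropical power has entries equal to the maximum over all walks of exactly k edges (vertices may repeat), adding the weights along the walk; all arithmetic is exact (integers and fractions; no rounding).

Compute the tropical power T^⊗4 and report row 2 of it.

T^⊗2:
  [2, 7, 1]
  [-2, -5, -3]
  [4, 2, -10]
T^⊗3:
  [4, 8, 2]
  [-1, 4, -2]
  [5, 2, 4]
T^⊗4:
  [5, 9, 4]
  [1, 5, -1]
  [6, 11, 5]
Answer: row 2 of T^⊗4 = [6, 11, 5]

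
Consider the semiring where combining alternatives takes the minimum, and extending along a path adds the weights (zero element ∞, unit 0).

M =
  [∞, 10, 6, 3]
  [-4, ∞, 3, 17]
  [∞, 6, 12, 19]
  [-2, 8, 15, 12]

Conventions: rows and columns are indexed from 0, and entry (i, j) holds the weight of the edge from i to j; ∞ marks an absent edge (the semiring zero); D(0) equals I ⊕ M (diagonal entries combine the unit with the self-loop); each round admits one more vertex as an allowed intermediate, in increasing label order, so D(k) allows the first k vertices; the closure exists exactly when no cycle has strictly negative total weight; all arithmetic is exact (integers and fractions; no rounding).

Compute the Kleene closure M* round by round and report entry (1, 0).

D(0):
  [0, 10, 6, 3]
  [-4, 0, 3, 17]
  [∞, 6, 0, 19]
  [-2, 8, 15, 0]
D(1):
  [0, 10, 6, 3]
  [-4, 0, 2, -1]
  [∞, 6, 0, 19]
  [-2, 8, 4, 0]
D(2):
  [0, 10, 6, 3]
  [-4, 0, 2, -1]
  [2, 6, 0, 5]
  [-2, 8, 4, 0]
D(3):
  [0, 10, 6, 3]
  [-4, 0, 2, -1]
  [2, 6, 0, 5]
  [-2, 8, 4, 0]
D(4):
  [0, 10, 6, 3]
  [-4, 0, 2, -1]
  [2, 6, 0, 5]
  [-2, 8, 4, 0]
Answer: M*[1][0] = -4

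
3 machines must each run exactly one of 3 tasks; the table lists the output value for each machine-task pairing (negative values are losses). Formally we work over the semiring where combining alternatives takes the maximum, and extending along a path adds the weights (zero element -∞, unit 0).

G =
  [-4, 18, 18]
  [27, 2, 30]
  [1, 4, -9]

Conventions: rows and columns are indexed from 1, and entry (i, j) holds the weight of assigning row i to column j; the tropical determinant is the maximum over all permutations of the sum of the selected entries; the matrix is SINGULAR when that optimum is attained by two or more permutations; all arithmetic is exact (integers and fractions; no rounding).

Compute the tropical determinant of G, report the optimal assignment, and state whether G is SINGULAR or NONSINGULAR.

σ = (1, 2, 3): (-4) + 2 + (-9) = -11
σ = (1, 3, 2): (-4) + 30 + 4 = 30
σ = (2, 1, 3): 18 + 27 + (-9) = 36
σ = (2, 3, 1): 18 + 30 + 1 = 49
σ = (3, 1, 2): 18 + 27 + 4 = 49
σ = (3, 2, 1): 18 + 2 + 1 = 21
Optimal value attained by: σ = (2, 3, 1).
Answer: det⊕(G) = 49; verdict: SINGULAR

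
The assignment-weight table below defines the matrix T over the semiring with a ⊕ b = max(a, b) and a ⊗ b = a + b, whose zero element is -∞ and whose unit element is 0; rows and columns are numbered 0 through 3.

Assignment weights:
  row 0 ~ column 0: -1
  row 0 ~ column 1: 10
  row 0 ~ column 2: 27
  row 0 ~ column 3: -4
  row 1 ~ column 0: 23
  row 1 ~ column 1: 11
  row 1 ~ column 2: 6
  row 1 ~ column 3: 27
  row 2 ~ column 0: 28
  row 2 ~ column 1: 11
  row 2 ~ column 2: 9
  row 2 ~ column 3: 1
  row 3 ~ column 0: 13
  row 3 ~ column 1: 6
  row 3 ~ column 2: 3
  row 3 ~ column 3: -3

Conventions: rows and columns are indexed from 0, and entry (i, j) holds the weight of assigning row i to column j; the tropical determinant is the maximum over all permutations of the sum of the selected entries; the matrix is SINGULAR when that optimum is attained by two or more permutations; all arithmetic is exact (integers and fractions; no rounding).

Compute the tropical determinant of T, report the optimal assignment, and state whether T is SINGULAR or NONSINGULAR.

σ = (0, 1, 2, 3): (-1) + 11 + 9 + (-3) = 16
σ = (0, 1, 3, 2): (-1) + 11 + 1 + 3 = 14
σ = (0, 2, 1, 3): (-1) + 6 + 11 + (-3) = 13
σ = (0, 2, 3, 1): (-1) + 6 + 1 + 6 = 12
σ = (0, 3, 1, 2): (-1) + 27 + 11 + 3 = 40
σ = (0, 3, 2, 1): (-1) + 27 + 9 + 6 = 41
σ = (1, 0, 2, 3): 10 + 23 + 9 + (-3) = 39
σ = (1, 0, 3, 2): 10 + 23 + 1 + 3 = 37
σ = (1, 2, 0, 3): 10 + 6 + 28 + (-3) = 41
σ = (1, 2, 3, 0): 10 + 6 + 1 + 13 = 30
σ = (1, 3, 0, 2): 10 + 27 + 28 + 3 = 68
σ = (1, 3, 2, 0): 10 + 27 + 9 + 13 = 59
σ = (2, 0, 1, 3): 27 + 23 + 11 + (-3) = 58
σ = (2, 0, 3, 1): 27 + 23 + 1 + 6 = 57
σ = (2, 1, 0, 3): 27 + 11 + 28 + (-3) = 63
σ = (2, 1, 3, 0): 27 + 11 + 1 + 13 = 52
σ = (2, 3, 0, 1): 27 + 27 + 28 + 6 = 88
σ = (2, 3, 1, 0): 27 + 27 + 11 + 13 = 78
σ = (3, 0, 1, 2): (-4) + 23 + 11 + 3 = 33
σ = (3, 0, 2, 1): (-4) + 23 + 9 + 6 = 34
σ = (3, 1, 0, 2): (-4) + 11 + 28 + 3 = 38
σ = (3, 1, 2, 0): (-4) + 11 + 9 + 13 = 29
σ = (3, 2, 0, 1): (-4) + 6 + 28 + 6 = 36
σ = (3, 2, 1, 0): (-4) + 6 + 11 + 13 = 26
Optimal value attained by: σ = (2, 3, 0, 1).
Answer: det⊕(T) = 88; verdict: NONSINGULAR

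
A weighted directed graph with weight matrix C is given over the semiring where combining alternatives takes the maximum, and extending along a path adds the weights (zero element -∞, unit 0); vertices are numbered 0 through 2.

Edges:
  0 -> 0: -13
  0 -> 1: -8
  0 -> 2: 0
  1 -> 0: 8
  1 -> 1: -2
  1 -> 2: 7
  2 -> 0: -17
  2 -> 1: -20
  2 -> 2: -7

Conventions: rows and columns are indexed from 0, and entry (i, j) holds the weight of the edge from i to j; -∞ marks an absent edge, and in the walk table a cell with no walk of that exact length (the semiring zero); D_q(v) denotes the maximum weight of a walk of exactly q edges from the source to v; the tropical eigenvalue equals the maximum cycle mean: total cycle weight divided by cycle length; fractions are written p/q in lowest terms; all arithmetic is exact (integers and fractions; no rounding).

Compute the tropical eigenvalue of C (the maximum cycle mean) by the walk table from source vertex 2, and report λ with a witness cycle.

q=0: [-∞, -∞, 0]
q=1: [-17, -20, -7]
q=2: [-12, -22, -13]
q=3: [-14, -20, -12]
Optimal cycle mean attained by: cycle 0->1->0, total (-8) + 8, length 2.
Answer: λ = 0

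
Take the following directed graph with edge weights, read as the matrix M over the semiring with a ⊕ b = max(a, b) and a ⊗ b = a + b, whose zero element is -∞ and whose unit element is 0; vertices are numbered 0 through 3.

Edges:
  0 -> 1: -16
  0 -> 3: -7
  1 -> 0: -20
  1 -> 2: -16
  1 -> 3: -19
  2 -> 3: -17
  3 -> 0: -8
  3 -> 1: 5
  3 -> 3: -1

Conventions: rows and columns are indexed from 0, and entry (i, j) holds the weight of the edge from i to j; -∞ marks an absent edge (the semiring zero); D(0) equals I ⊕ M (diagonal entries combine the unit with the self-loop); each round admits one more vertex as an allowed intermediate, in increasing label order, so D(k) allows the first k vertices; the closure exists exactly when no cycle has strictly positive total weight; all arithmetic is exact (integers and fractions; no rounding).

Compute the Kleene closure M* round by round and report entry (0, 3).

D(0):
  [0, -16, -∞, -7]
  [-20, 0, -16, -19]
  [-∞, -∞, 0, -17]
  [-8, 5, -∞, 0]
D(1):
  [0, -16, -∞, -7]
  [-20, 0, -16, -19]
  [-∞, -∞, 0, -17]
  [-8, 5, -∞, 0]
D(2):
  [0, -16, -32, -7]
  [-20, 0, -16, -19]
  [-∞, -∞, 0, -17]
  [-8, 5, -11, 0]
D(3):
  [0, -16, -32, -7]
  [-20, 0, -16, -19]
  [-∞, -∞, 0, -17]
  [-8, 5, -11, 0]
D(4):
  [0, -2, -18, -7]
  [-20, 0, -16, -19]
  [-25, -12, 0, -17]
  [-8, 5, -11, 0]
Answer: M*[0][3] = -7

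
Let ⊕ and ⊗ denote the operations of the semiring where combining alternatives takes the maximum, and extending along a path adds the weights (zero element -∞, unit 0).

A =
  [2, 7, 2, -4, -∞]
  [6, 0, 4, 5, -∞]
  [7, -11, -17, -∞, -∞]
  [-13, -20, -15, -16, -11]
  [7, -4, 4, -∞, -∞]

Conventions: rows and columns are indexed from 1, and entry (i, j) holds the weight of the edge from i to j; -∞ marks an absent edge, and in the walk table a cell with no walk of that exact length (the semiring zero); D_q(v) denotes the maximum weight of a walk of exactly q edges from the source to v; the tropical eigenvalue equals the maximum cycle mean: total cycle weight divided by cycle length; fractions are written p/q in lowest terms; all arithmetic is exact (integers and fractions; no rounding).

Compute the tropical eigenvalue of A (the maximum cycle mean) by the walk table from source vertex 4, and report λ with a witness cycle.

q=0: [-∞, -∞, -∞, 0, -∞]
q=1: [-13, -20, -15, -16, -11]
q=2: [-4, -6, -7, -15, -27]
q=3: [0, 3, -2, -1, -26]
q=4: [9, 7, 7, 8, -12]
q=5: [14, 16, 11, 12, -3]
Optimal cycle mean attained by: cycle 1->2->1, total 7 + 6, length 2.
Answer: λ = 13/2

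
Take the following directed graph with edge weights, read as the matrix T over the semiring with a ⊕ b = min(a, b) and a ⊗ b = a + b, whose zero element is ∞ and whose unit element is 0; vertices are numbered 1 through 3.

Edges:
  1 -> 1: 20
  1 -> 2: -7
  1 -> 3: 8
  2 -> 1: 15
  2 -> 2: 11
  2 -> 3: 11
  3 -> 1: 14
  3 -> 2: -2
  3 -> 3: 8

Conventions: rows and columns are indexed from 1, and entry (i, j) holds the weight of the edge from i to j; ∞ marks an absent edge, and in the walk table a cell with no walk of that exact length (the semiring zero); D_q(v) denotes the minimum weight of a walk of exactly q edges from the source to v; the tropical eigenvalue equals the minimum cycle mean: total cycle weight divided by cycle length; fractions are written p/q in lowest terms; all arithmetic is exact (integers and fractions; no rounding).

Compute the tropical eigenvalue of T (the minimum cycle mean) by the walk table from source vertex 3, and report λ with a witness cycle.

q=0: [∞, ∞, 0]
q=1: [14, -2, 8]
q=2: [13, 6, 9]
q=3: [21, 6, 17]
Optimal cycle mean attained by: cycle 1->2->1, total (-7) + 15, length 2.
Answer: λ = 4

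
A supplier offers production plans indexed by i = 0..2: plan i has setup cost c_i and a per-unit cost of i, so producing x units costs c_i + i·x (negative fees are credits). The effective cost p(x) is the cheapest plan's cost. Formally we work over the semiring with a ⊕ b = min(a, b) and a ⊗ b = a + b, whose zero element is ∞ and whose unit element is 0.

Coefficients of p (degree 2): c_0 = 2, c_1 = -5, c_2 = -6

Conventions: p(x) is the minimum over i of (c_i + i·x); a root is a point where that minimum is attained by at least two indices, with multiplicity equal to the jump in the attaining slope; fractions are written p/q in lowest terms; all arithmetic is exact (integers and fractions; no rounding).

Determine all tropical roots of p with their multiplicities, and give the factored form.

hull edge (i=0, c=2) to (i=1, c=-5): slope -7, span 1
hull edge (i=1, c=-5) to (i=2, c=-6): slope -1, span 1
Factored form: p(x) = -6 ⊗ (x ⊕ 1) ⊗ (x ⊕ 7)
Answer: roots = 1 (mult 1), 7 (mult 1)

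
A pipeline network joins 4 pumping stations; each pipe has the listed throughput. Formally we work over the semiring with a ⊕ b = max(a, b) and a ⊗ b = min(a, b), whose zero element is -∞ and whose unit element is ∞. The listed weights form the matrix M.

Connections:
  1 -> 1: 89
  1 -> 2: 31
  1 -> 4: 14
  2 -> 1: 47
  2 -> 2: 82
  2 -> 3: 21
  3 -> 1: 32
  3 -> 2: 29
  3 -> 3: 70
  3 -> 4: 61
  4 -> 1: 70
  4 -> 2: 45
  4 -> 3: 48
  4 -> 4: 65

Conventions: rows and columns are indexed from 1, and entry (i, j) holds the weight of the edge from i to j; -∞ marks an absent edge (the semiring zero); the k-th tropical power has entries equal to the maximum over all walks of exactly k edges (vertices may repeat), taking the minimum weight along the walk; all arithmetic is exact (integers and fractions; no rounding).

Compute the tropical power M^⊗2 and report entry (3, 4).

M^⊗2:
  [89, 31, 21, 14]
  [47, 82, 21, 21]
  [61, 45, 70, 61]
  [70, 45, 48, 65]
Key observation: the optimum is the walk 3->3->4, with weight 70 min 61 = 61.
Optimal value attained by: walk 3->3->4.
Answer: (M^⊗2)[3][4] = 61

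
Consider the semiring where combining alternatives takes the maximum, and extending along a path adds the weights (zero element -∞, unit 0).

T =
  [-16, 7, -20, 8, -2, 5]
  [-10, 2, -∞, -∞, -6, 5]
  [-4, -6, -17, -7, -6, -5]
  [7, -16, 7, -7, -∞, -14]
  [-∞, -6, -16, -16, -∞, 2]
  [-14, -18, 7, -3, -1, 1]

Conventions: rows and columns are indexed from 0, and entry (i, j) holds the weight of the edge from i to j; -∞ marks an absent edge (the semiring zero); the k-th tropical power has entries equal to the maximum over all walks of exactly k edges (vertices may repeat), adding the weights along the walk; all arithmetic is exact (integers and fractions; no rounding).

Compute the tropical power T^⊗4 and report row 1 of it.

T^⊗2:
  [15, 9, 15, 2, 4, 12]
  [-8, 4, 12, 2, 4, 7]
  [0, 3, 2, 4, -6, 1]
  [3, 14, 0, 15, 5, 12]
  [-9, -4, 9, -1, 1, 3]
  [4, 1, 8, 0, 1, 2]
T^⊗3:
  [11, 22, 19, 23, 13, 20]
  [9, 6, 14, 5, 6, 9]
  [11, 7, 11, 8, 0, 8]
  [22, 16, 22, 11, 11, 19]
  [6, 3, 10, 2, 3, 4]
  [7, 11, 9, 12, 2, 9]
T^⊗4:
  [30, 24, 30, 19, 19, 27]
  [12, 16, 16, 17, 8, 14]
  [15, 18, 15, 19, 9, 16]
  [18, 29, 26, 30, 20, 27]
  [9, 13, 11, 14, 4, 11]
  [19, 14, 19, 15, 8, 16]
Answer: row 1 of T^⊗4 = [12, 16, 16, 17, 8, 14]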